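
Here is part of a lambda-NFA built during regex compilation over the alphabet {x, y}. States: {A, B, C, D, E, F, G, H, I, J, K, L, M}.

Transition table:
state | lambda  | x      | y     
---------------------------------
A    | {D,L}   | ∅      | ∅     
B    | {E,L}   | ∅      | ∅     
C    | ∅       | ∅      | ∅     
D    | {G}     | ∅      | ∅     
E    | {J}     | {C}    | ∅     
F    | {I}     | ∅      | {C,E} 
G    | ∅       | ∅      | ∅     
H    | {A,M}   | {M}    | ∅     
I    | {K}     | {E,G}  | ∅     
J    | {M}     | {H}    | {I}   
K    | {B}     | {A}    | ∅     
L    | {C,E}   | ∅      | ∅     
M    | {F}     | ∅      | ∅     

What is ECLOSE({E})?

{B, C, E, F, I, J, K, L, M}

Start with {E}.
From E via lambda: add J.
From J via lambda: add M.
From M via lambda: add F.
From F via lambda: add I.
From I via lambda: add K.
From K via lambda: add B.
From B via lambda: add L.
From L via lambda: add C.
No new states can be added; the closed set is {B, C, E, F, I, J, K, L, M}.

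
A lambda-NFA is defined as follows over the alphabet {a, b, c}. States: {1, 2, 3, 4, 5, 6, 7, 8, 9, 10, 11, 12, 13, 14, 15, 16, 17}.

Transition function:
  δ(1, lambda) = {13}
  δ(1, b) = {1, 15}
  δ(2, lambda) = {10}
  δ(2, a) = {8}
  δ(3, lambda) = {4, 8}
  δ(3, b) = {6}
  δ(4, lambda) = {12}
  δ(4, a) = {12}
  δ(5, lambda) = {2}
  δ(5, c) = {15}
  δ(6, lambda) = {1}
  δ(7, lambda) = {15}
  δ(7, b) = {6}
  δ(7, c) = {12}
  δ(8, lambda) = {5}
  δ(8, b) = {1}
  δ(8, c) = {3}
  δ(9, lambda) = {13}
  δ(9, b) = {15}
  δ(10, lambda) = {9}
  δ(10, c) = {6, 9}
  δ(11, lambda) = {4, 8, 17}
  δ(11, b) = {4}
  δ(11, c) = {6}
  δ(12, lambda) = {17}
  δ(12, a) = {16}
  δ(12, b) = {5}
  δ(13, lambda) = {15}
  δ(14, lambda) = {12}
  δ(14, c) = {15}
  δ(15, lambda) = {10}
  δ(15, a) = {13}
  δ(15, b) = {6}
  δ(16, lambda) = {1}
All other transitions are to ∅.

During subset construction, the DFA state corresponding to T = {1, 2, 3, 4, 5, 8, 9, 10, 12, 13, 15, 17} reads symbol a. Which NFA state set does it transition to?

2 on a → {8}.
4 on a → {12}.
12 on a → {16}.
15 on a → {13}.
No a-transition from 1, 3, 5, 8, 9, 10, 13, 17.
Union after reading a: {8, 12, 13, 16}.
Now take the lambda-closure:
From 8 via lambda: add 5.
From 12 via lambda: add 17.
From 13 via lambda: add 15.
From 16 via lambda: add 1.
From 5 via lambda: add 2.
From 15 via lambda: add 10.
From 10 via lambda: add 9.
No new states can be added; the closed set is {1, 2, 5, 8, 9, 10, 12, 13, 15, 16, 17}.

{1, 2, 5, 8, 9, 10, 12, 13, 15, 16, 17}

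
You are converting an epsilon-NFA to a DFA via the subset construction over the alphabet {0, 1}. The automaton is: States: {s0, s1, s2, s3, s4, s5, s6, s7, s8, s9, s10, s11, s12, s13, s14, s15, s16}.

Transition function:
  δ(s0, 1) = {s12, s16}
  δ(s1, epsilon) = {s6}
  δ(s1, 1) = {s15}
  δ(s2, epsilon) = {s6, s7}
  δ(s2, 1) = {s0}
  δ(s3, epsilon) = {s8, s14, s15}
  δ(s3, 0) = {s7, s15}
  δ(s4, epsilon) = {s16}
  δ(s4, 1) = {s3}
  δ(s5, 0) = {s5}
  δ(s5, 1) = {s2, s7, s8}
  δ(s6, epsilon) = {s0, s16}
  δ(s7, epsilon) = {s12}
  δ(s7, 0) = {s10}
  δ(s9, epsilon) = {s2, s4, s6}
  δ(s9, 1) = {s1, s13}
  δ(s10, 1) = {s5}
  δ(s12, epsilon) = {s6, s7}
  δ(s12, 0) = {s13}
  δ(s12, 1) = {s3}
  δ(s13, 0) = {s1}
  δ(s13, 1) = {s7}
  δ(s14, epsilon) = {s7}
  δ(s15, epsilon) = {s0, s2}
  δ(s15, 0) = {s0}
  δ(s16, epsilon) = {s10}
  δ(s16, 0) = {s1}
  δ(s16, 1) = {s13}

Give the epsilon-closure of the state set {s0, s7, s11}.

Start with {s0, s7, s11}.
From s7 via epsilon: add s12.
From s12 via epsilon: add s6.
From s6 via epsilon: add s16.
From s16 via epsilon: add s10.
No new states can be added; the closed set is {s0, s6, s7, s10, s11, s12, s16}.

{s0, s6, s7, s10, s11, s12, s16}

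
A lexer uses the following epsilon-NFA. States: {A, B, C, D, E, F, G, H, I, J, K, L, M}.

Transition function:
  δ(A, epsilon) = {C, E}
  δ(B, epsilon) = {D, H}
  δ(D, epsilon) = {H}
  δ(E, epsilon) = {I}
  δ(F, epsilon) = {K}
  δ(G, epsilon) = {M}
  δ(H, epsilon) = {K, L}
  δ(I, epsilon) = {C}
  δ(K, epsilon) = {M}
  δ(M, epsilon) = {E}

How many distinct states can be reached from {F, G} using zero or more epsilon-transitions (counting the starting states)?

Start with {F, G}.
From F via epsilon: add K.
From G via epsilon: add M.
From M via epsilon: add E.
From E via epsilon: add I.
From I via epsilon: add C.
epsilon-closure = {C, E, F, G, I, K, M}, which has 7 states.

7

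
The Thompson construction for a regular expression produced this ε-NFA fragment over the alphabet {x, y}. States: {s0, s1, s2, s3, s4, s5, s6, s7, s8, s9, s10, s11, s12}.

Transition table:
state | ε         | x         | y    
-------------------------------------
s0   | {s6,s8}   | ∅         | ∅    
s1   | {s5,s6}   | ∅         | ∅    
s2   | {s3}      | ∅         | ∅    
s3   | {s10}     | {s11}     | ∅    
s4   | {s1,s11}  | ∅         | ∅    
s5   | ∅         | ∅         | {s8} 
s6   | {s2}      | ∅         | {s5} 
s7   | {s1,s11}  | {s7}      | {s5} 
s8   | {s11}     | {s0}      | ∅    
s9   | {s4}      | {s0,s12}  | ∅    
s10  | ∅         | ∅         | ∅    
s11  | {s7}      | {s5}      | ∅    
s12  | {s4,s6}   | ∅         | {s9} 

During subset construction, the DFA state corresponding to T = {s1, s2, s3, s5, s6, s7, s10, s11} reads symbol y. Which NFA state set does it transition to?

s5 on y → {s8}.
s6 on y → {s5}.
s7 on y → {s5}.
No y-transition from s1, s2, s3, s10, s11.
Union after reading y: {s5, s8}.
Now take the ε-closure:
From s8 via ε: add s11.
From s11 via ε: add s7.
From s7 via ε: add s1.
From s1 via ε: add s6.
From s6 via ε: add s2.
From s2 via ε: add s3.
From s3 via ε: add s10.
No new states can be added; the closed set is {s1, s2, s3, s5, s6, s7, s8, s10, s11}.

{s1, s2, s3, s5, s6, s7, s8, s10, s11}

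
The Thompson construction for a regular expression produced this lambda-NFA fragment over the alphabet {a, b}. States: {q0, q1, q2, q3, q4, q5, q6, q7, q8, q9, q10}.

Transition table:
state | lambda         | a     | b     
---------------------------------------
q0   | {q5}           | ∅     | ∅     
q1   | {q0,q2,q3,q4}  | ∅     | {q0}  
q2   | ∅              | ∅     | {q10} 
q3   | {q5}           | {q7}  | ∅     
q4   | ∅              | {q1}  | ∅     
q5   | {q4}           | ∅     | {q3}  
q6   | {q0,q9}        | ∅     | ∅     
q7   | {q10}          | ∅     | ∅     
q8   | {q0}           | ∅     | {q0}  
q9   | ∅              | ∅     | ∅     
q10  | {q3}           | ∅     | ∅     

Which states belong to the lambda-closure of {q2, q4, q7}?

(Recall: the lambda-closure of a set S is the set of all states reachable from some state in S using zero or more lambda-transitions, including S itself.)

Start with {q2, q4, q7}.
From q7 via lambda: add q10.
From q10 via lambda: add q3.
From q3 via lambda: add q5.
No new states can be added; the closed set is {q2, q3, q4, q5, q7, q10}.

{q2, q3, q4, q5, q7, q10}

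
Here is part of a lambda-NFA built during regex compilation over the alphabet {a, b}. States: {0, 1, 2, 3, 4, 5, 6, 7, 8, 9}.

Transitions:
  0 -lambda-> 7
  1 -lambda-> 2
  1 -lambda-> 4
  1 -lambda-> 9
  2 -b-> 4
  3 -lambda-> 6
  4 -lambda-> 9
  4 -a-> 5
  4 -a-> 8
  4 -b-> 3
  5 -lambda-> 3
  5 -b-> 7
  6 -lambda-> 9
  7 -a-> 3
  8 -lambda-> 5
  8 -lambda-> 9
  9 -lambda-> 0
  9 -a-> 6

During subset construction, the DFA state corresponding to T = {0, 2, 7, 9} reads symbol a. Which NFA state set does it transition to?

{0, 3, 6, 7, 9}

7 on a → {3}.
9 on a → {6}.
No a-transition from 0, 2.
Union after reading a: {3, 6}.
Now take the lambda-closure:
From 6 via lambda: add 9.
From 9 via lambda: add 0.
From 0 via lambda: add 7.
No new states can be added; the closed set is {0, 3, 6, 7, 9}.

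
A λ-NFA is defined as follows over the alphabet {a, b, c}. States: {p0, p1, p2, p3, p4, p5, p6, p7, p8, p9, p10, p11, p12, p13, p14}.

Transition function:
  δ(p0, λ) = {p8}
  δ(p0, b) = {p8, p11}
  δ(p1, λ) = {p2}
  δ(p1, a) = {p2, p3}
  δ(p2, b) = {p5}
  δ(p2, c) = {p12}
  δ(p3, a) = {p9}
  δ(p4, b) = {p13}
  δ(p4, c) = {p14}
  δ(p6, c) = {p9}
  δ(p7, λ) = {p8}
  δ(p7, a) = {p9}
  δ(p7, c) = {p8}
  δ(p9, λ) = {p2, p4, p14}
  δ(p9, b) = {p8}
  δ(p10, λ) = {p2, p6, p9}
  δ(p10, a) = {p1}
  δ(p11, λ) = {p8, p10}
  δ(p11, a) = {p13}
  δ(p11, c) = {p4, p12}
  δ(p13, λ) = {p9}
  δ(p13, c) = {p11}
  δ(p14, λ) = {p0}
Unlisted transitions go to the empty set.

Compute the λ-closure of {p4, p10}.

Start with {p4, p10}.
From p10 via λ: add p2, p6, p9.
From p9 via λ: add p14.
From p14 via λ: add p0.
From p0 via λ: add p8.
No new states can be added; the closed set is {p0, p2, p4, p6, p8, p9, p10, p14}.

{p0, p2, p4, p6, p8, p9, p10, p14}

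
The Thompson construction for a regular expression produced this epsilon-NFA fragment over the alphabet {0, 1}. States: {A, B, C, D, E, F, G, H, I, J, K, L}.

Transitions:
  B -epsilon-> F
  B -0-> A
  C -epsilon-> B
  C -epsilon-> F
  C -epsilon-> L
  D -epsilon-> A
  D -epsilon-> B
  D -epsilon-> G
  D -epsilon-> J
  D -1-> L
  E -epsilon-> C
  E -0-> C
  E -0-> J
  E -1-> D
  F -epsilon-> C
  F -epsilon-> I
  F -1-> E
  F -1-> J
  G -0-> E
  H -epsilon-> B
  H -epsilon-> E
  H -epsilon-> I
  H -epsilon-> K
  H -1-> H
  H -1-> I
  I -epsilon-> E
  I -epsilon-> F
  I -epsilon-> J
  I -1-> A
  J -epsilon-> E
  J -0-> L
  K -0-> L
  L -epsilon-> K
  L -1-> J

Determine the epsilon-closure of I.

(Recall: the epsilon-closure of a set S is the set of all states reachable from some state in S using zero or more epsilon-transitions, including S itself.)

{B, C, E, F, I, J, K, L}

Start with {I}.
From I via epsilon: add E, F, J.
From E via epsilon: add C.
From C via epsilon: add B, L.
From L via epsilon: add K.
No new states can be added; the closed set is {B, C, E, F, I, J, K, L}.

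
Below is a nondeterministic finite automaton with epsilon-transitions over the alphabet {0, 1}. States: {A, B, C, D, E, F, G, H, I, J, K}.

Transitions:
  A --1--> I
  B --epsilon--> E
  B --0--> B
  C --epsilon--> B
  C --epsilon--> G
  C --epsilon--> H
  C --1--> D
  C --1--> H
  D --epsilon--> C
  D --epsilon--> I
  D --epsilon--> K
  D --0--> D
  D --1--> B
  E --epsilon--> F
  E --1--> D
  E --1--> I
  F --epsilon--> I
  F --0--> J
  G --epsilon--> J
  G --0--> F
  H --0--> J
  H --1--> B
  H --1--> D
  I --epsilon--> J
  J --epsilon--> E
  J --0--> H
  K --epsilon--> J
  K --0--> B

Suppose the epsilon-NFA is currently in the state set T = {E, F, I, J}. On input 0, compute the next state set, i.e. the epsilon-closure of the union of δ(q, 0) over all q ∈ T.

{E, F, H, I, J}

F on 0 → {J}.
J on 0 → {H}.
No 0-transition from E, I.
Union after reading 0: {H, J}.
Now take the epsilon-closure:
From J via epsilon: add E.
From E via epsilon: add F.
From F via epsilon: add I.
No new states can be added; the closed set is {E, F, H, I, J}.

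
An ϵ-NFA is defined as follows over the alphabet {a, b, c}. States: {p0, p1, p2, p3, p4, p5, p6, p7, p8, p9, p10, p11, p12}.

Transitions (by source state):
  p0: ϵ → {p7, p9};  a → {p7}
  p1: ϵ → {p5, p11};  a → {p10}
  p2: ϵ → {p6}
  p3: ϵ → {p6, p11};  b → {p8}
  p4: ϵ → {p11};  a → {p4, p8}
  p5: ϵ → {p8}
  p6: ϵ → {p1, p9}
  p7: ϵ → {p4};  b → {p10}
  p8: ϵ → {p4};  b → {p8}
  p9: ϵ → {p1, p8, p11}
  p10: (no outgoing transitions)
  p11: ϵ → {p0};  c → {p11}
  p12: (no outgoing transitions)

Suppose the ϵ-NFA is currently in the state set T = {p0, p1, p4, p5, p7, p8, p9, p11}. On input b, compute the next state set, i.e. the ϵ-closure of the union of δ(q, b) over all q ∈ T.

p7 on b → {p10}.
p8 on b → {p8}.
No b-transition from p0, p1, p4, p5, p9, p11.
Union after reading b: {p8, p10}.
Now take the ϵ-closure:
From p8 via ϵ: add p4.
From p4 via ϵ: add p11.
From p11 via ϵ: add p0.
From p0 via ϵ: add p7, p9.
From p9 via ϵ: add p1.
From p1 via ϵ: add p5.
No new states can be added; the closed set is {p0, p1, p4, p5, p7, p8, p9, p10, p11}.

{p0, p1, p4, p5, p7, p8, p9, p10, p11}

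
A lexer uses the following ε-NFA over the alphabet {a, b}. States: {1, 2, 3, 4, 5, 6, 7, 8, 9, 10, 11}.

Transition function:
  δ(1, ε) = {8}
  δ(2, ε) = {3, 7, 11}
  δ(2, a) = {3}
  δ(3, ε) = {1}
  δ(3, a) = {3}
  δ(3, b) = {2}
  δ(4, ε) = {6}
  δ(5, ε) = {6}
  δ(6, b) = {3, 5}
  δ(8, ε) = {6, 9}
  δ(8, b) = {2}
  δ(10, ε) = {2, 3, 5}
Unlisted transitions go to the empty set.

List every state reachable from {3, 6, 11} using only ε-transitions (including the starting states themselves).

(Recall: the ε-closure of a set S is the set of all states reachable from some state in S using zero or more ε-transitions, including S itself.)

{1, 3, 6, 8, 9, 11}

Start with {3, 6, 11}.
From 3 via ε: add 1.
From 1 via ε: add 8.
From 8 via ε: add 9.
No new states can be added; the closed set is {1, 3, 6, 8, 9, 11}.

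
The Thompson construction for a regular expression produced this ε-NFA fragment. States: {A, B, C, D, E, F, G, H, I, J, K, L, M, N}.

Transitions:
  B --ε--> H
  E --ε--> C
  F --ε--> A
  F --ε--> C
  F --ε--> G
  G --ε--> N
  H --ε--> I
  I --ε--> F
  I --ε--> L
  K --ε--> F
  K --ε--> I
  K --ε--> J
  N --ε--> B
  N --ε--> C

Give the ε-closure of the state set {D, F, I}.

Start with {D, F, I}.
From F via ε: add A, C, G.
From I via ε: add L.
From G via ε: add N.
From N via ε: add B.
From B via ε: add H.
No new states can be added; the closed set is {A, B, C, D, F, G, H, I, L, N}.

{A, B, C, D, F, G, H, I, L, N}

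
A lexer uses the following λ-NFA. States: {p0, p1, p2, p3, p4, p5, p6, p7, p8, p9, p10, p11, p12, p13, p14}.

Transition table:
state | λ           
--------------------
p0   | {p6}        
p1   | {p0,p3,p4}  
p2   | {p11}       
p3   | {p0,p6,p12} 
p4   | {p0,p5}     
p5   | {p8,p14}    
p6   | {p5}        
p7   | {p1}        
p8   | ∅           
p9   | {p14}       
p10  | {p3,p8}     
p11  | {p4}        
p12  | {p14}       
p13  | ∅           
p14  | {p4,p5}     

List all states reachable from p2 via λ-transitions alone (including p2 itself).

{p0, p2, p4, p5, p6, p8, p11, p14}

Start with {p2}.
From p2 via λ: add p11.
From p11 via λ: add p4.
From p4 via λ: add p0, p5.
From p0 via λ: add p6.
From p5 via λ: add p8, p14.
No new states can be added; the closed set is {p0, p2, p4, p5, p6, p8, p11, p14}.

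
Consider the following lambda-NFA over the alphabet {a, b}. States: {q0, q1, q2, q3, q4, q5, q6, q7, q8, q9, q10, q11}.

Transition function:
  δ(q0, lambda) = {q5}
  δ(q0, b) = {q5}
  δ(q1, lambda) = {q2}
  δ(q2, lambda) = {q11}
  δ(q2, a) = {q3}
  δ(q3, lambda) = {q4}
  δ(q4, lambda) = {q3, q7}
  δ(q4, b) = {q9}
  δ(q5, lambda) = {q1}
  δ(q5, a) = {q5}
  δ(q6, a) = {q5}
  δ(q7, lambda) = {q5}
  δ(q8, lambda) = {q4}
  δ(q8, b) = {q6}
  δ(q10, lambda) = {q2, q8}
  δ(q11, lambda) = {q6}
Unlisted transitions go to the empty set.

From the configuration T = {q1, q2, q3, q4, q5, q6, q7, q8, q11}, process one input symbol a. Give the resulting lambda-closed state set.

{q1, q2, q3, q4, q5, q6, q7, q11}

q2 on a → {q3}.
q5 on a → {q5}.
q6 on a → {q5}.
No a-transition from q1, q3, q4, q7, q8, q11.
Union after reading a: {q3, q5}.
Now take the lambda-closure:
From q3 via lambda: add q4.
From q5 via lambda: add q1.
From q1 via lambda: add q2.
From q4 via lambda: add q7.
From q2 via lambda: add q11.
From q11 via lambda: add q6.
No new states can be added; the closed set is {q1, q2, q3, q4, q5, q6, q7, q11}.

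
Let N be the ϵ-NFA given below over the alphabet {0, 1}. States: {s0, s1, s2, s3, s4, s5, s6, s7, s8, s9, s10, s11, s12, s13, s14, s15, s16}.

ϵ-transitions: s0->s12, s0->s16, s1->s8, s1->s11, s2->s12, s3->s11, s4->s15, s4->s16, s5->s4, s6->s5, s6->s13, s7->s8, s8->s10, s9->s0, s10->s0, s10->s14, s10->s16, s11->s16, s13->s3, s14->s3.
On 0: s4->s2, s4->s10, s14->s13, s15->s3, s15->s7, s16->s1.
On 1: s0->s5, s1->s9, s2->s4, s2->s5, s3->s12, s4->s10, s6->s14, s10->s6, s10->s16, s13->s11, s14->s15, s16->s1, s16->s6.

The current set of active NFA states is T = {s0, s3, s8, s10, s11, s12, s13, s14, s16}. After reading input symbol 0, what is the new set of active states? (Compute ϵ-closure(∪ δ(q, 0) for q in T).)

s14 on 0 → {s13}.
s16 on 0 → {s1}.
No 0-transition from s0, s3, s8, s10, s11, s12, s13.
Union after reading 0: {s1, s13}.
Now take the ϵ-closure:
From s1 via ϵ: add s8, s11.
From s13 via ϵ: add s3.
From s8 via ϵ: add s10.
From s11 via ϵ: add s16.
From s10 via ϵ: add s0, s14.
From s0 via ϵ: add s12.
No new states can be added; the closed set is {s0, s1, s3, s8, s10, s11, s12, s13, s14, s16}.

{s0, s1, s3, s8, s10, s11, s12, s13, s14, s16}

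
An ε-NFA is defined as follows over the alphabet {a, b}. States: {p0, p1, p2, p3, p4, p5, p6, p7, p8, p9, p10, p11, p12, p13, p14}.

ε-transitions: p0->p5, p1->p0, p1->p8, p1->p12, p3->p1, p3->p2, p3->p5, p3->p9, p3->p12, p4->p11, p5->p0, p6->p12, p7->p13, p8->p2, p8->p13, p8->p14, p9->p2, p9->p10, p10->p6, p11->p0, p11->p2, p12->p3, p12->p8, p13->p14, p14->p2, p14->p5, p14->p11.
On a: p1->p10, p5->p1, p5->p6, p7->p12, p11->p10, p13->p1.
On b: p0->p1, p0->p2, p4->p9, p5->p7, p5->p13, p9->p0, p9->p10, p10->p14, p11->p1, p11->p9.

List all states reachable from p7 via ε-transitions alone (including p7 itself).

{p0, p2, p5, p7, p11, p13, p14}

Start with {p7}.
From p7 via ε: add p13.
From p13 via ε: add p14.
From p14 via ε: add p2, p5, p11.
From p5 via ε: add p0.
No new states can be added; the closed set is {p0, p2, p5, p7, p11, p13, p14}.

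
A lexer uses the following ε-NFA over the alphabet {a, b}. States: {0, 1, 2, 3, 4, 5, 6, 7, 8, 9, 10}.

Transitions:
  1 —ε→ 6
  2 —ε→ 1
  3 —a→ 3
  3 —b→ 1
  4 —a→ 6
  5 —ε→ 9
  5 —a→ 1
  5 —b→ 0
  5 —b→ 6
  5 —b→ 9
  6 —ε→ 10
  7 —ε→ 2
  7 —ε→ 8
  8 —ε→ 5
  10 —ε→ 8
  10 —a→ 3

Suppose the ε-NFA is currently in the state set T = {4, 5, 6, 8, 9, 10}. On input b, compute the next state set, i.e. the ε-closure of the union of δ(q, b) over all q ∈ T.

{0, 5, 6, 8, 9, 10}

5 on b → {0, 6, 9}.
No b-transition from 4, 6, 8, 9, 10.
Union after reading b: {0, 6, 9}.
Now take the ε-closure:
From 6 via ε: add 10.
From 10 via ε: add 8.
From 8 via ε: add 5.
No new states can be added; the closed set is {0, 5, 6, 8, 9, 10}.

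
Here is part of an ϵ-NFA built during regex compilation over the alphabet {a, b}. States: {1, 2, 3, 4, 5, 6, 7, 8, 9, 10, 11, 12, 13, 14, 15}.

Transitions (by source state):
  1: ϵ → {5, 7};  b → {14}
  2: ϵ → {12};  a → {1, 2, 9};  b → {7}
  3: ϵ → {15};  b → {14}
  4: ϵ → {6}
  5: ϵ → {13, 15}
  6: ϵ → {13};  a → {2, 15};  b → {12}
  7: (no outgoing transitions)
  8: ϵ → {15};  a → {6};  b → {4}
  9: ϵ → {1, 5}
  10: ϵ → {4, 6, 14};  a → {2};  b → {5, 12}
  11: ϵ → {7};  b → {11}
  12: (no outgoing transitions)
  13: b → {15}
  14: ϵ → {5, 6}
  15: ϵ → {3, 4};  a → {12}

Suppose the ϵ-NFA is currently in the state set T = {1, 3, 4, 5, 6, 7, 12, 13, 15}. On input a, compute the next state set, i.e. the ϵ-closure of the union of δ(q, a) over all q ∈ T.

6 on a → {2, 15}.
15 on a → {12}.
No a-transition from 1, 3, 4, 5, 7, 12, 13.
Union after reading a: {2, 12, 15}.
Now take the ϵ-closure:
From 15 via ϵ: add 3, 4.
From 4 via ϵ: add 6.
From 6 via ϵ: add 13.
No new states can be added; the closed set is {2, 3, 4, 6, 12, 13, 15}.

{2, 3, 4, 6, 12, 13, 15}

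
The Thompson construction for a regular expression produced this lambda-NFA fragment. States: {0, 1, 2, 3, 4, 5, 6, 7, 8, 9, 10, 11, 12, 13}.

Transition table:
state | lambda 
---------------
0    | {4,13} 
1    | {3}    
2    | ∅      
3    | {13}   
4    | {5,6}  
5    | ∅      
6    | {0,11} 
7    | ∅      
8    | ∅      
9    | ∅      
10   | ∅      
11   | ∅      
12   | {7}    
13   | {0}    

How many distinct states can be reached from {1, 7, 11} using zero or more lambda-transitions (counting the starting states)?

9

Start with {1, 7, 11}.
From 1 via lambda: add 3.
From 3 via lambda: add 13.
From 13 via lambda: add 0.
From 0 via lambda: add 4.
From 4 via lambda: add 5, 6.
lambda-closure = {0, 1, 3, 4, 5, 6, 7, 11, 13}, which has 9 states.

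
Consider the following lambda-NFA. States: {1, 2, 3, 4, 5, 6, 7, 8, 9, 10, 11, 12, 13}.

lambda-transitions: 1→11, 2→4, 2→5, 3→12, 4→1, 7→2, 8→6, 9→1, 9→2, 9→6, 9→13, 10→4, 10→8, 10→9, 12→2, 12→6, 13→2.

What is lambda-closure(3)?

Start with {3}.
From 3 via lambda: add 12.
From 12 via lambda: add 2, 6.
From 2 via lambda: add 4, 5.
From 4 via lambda: add 1.
From 1 via lambda: add 11.
No new states can be added; the closed set is {1, 2, 3, 4, 5, 6, 11, 12}.

{1, 2, 3, 4, 5, 6, 11, 12}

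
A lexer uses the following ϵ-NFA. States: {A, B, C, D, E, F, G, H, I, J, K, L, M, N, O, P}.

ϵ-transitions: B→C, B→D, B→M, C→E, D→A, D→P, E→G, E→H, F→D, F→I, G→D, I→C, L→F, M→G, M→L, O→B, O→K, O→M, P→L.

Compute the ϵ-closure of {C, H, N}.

{A, C, D, E, F, G, H, I, L, N, P}

Start with {C, H, N}.
From C via ϵ: add E.
From E via ϵ: add G.
From G via ϵ: add D.
From D via ϵ: add A, P.
From P via ϵ: add L.
From L via ϵ: add F.
From F via ϵ: add I.
No new states can be added; the closed set is {A, C, D, E, F, G, H, I, L, N, P}.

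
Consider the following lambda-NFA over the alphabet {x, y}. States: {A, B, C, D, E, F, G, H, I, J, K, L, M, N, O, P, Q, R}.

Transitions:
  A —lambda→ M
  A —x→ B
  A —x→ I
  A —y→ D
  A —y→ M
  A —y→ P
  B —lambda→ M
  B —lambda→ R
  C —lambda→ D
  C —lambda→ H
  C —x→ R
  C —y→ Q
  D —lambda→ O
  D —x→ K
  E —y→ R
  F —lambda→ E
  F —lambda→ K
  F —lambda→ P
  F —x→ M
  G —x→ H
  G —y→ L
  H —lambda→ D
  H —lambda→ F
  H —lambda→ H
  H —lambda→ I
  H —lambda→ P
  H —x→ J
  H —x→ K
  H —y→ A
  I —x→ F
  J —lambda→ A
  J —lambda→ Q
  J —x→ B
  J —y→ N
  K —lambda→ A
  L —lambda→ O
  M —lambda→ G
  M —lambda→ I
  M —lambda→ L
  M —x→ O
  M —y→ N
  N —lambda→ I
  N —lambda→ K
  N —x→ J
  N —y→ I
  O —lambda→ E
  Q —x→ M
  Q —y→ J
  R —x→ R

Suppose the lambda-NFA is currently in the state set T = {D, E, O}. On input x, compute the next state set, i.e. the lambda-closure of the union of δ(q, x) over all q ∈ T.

D on x → {K}.
No x-transition from E, O.
Union after reading x: {K}.
Now take the lambda-closure:
From K via lambda: add A.
From A via lambda: add M.
From M via lambda: add G, I, L.
From L via lambda: add O.
From O via lambda: add E.
No new states can be added; the closed set is {A, E, G, I, K, L, M, O}.

{A, E, G, I, K, L, M, O}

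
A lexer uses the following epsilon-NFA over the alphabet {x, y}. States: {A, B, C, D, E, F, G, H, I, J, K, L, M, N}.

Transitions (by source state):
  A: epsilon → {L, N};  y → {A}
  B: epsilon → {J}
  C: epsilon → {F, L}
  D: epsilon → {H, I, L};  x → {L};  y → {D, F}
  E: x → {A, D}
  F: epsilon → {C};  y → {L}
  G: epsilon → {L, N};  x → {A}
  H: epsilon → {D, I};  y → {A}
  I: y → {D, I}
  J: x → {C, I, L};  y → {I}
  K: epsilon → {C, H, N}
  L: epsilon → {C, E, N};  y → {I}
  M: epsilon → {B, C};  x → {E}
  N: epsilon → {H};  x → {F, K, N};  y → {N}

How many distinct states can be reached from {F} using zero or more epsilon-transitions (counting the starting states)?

8

Start with {F}.
From F via epsilon: add C.
From C via epsilon: add L.
From L via epsilon: add E, N.
From N via epsilon: add H.
From H via epsilon: add D, I.
epsilon-closure = {C, D, E, F, H, I, L, N}, which has 8 states.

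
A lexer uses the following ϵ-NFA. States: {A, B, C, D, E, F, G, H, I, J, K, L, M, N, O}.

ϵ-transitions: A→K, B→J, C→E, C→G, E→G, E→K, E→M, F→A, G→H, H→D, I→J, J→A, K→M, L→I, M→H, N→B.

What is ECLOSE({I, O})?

Start with {I, O}.
From I via ϵ: add J.
From J via ϵ: add A.
From A via ϵ: add K.
From K via ϵ: add M.
From M via ϵ: add H.
From H via ϵ: add D.
No new states can be added; the closed set is {A, D, H, I, J, K, M, O}.

{A, D, H, I, J, K, M, O}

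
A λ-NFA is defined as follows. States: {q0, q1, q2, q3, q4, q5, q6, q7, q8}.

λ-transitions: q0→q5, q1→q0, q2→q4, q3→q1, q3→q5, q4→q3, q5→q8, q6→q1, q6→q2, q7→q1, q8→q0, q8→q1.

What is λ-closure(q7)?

Start with {q7}.
From q7 via λ: add q1.
From q1 via λ: add q0.
From q0 via λ: add q5.
From q5 via λ: add q8.
No new states can be added; the closed set is {q0, q1, q5, q7, q8}.

{q0, q1, q5, q7, q8}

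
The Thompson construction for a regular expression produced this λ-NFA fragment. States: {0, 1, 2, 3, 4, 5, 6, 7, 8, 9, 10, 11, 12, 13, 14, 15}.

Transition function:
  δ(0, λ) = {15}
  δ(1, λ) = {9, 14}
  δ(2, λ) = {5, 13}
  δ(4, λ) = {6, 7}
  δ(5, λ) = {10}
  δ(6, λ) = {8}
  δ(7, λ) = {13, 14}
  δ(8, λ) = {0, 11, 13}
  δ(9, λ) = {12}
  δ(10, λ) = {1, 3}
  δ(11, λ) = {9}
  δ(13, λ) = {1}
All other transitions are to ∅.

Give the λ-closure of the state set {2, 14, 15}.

{1, 2, 3, 5, 9, 10, 12, 13, 14, 15}

Start with {2, 14, 15}.
From 2 via λ: add 5, 13.
From 5 via λ: add 10.
From 13 via λ: add 1.
From 1 via λ: add 9.
From 10 via λ: add 3.
From 9 via λ: add 12.
No new states can be added; the closed set is {1, 2, 3, 5, 9, 10, 12, 13, 14, 15}.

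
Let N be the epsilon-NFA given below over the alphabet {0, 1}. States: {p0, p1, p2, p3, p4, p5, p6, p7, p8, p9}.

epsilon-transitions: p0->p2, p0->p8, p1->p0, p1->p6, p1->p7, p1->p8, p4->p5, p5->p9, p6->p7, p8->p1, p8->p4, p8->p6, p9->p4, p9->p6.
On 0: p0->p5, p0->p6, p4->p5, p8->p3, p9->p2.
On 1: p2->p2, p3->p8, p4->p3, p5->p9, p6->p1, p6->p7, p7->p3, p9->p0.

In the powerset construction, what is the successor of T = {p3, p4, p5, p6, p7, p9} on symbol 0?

p4 on 0 → {p5}.
p9 on 0 → {p2}.
No 0-transition from p3, p5, p6, p7.
Union after reading 0: {p2, p5}.
Now take the epsilon-closure:
From p5 via epsilon: add p9.
From p9 via epsilon: add p4, p6.
From p6 via epsilon: add p7.
No new states can be added; the closed set is {p2, p4, p5, p6, p7, p9}.

{p2, p4, p5, p6, p7, p9}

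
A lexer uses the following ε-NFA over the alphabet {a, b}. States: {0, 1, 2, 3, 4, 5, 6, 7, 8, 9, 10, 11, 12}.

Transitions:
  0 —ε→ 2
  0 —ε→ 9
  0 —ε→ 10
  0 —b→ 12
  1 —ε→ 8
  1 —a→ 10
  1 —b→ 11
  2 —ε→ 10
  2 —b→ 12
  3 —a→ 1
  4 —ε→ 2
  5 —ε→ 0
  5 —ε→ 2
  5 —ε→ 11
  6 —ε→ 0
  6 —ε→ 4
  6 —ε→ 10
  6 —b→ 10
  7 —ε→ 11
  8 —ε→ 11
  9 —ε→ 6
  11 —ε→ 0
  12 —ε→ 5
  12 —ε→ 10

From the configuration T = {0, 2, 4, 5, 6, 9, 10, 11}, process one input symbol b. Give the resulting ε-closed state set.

{0, 2, 4, 5, 6, 9, 10, 11, 12}

0 on b → {12}.
2 on b → {12}.
6 on b → {10}.
No b-transition from 4, 5, 9, 10, 11.
Union after reading b: {10, 12}.
Now take the ε-closure:
From 12 via ε: add 5.
From 5 via ε: add 0, 2, 11.
From 0 via ε: add 9.
From 9 via ε: add 6.
From 6 via ε: add 4.
No new states can be added; the closed set is {0, 2, 4, 5, 6, 9, 10, 11, 12}.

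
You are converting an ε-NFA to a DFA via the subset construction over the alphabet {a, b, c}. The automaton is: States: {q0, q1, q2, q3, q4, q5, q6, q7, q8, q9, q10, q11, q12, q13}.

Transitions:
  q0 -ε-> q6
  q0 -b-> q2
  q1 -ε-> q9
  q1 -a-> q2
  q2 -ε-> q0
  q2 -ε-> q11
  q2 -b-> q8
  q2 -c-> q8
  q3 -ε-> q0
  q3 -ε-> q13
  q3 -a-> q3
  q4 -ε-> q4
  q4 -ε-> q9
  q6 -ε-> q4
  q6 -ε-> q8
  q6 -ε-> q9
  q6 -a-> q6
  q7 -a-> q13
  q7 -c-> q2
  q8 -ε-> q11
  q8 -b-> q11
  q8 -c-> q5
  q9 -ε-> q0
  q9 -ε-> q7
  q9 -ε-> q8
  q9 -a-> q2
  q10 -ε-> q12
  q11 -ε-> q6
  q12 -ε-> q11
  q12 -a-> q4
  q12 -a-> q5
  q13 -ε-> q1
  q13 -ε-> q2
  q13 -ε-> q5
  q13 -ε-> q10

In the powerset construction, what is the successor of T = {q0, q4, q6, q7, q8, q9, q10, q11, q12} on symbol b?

q0 on b → {q2}.
q8 on b → {q11}.
No b-transition from q4, q6, q7, q9, q10, q11, q12.
Union after reading b: {q2, q11}.
Now take the ε-closure:
From q2 via ε: add q0.
From q11 via ε: add q6.
From q6 via ε: add q4, q8, q9.
From q9 via ε: add q7.
No new states can be added; the closed set is {q0, q2, q4, q6, q7, q8, q9, q11}.

{q0, q2, q4, q6, q7, q8, q9, q11}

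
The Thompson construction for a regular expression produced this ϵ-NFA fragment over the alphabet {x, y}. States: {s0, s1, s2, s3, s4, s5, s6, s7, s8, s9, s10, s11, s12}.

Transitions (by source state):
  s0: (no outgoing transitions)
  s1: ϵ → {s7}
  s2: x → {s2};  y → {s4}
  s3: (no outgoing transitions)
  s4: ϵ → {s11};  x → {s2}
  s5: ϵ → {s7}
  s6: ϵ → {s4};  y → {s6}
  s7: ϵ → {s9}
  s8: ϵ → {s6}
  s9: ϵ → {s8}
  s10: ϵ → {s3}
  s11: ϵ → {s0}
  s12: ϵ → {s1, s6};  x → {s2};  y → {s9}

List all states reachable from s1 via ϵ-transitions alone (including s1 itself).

Start with {s1}.
From s1 via ϵ: add s7.
From s7 via ϵ: add s9.
From s9 via ϵ: add s8.
From s8 via ϵ: add s6.
From s6 via ϵ: add s4.
From s4 via ϵ: add s11.
From s11 via ϵ: add s0.
No new states can be added; the closed set is {s0, s1, s4, s6, s7, s8, s9, s11}.

{s0, s1, s4, s6, s7, s8, s9, s11}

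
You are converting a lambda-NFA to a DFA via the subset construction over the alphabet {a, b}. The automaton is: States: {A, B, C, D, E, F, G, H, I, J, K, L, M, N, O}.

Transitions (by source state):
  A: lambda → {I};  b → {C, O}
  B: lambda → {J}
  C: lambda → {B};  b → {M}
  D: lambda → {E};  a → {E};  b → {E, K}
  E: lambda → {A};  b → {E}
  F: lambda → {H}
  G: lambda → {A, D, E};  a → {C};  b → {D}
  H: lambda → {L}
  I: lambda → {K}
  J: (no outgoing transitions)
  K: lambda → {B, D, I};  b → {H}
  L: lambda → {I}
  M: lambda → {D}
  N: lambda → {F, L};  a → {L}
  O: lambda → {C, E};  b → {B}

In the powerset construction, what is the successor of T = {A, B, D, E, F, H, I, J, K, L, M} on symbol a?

{A, B, D, E, I, J, K}

D on a → {E}.
No a-transition from A, B, E, F, H, I, J, K, L, M.
Union after reading a: {E}.
Now take the lambda-closure:
From E via lambda: add A.
From A via lambda: add I.
From I via lambda: add K.
From K via lambda: add B, D.
From B via lambda: add J.
No new states can be added; the closed set is {A, B, D, E, I, J, K}.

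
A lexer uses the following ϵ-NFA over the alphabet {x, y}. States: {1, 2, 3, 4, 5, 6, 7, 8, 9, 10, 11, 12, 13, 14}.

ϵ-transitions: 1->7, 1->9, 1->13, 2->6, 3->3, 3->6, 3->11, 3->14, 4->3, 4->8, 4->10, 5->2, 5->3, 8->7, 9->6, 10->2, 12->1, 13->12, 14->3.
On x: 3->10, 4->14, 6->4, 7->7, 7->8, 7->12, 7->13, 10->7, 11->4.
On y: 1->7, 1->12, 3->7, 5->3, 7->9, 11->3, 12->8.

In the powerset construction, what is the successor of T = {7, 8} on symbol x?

{1, 6, 7, 8, 9, 12, 13}

7 on x → {7, 8, 12, 13}.
No x-transition from 8.
Union after reading x: {7, 8, 12, 13}.
Now take the ϵ-closure:
From 12 via ϵ: add 1.
From 1 via ϵ: add 9.
From 9 via ϵ: add 6.
No new states can be added; the closed set is {1, 6, 7, 8, 9, 12, 13}.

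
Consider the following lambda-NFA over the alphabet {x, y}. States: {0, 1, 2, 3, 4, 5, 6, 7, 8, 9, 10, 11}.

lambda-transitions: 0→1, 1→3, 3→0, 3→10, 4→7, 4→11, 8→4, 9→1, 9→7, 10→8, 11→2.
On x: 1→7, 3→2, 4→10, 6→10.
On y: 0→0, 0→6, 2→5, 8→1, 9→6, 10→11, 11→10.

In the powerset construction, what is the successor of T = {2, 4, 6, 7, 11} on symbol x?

{2, 4, 7, 8, 10, 11}

4 on x → {10}.
6 on x → {10}.
No x-transition from 2, 7, 11.
Union after reading x: {10}.
Now take the lambda-closure:
From 10 via lambda: add 8.
From 8 via lambda: add 4.
From 4 via lambda: add 7, 11.
From 11 via lambda: add 2.
No new states can be added; the closed set is {2, 4, 7, 8, 10, 11}.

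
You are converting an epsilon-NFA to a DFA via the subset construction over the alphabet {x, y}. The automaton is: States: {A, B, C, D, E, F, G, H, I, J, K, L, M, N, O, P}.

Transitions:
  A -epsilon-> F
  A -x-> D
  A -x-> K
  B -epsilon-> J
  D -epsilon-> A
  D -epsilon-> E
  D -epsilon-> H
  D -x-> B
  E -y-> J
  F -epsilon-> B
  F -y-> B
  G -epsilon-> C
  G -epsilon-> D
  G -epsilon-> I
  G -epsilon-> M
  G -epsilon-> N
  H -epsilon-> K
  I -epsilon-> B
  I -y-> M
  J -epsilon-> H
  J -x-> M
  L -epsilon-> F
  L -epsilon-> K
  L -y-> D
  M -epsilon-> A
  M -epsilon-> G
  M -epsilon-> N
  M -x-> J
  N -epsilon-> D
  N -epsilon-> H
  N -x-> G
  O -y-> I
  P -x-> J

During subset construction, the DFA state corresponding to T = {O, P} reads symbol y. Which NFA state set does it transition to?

{B, H, I, J, K}

O on y → {I}.
No y-transition from P.
Union after reading y: {I}.
Now take the epsilon-closure:
From I via epsilon: add B.
From B via epsilon: add J.
From J via epsilon: add H.
From H via epsilon: add K.
No new states can be added; the closed set is {B, H, I, J, K}.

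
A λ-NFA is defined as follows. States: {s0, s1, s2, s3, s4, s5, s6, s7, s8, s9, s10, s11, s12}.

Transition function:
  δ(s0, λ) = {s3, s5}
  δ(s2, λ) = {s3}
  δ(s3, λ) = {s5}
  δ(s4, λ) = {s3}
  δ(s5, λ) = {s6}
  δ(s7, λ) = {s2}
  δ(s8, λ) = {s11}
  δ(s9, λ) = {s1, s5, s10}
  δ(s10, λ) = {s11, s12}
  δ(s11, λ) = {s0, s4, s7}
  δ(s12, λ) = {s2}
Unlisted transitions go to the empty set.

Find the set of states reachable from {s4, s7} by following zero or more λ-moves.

Start with {s4, s7}.
From s4 via λ: add s3.
From s7 via λ: add s2.
From s3 via λ: add s5.
From s5 via λ: add s6.
No new states can be added; the closed set is {s2, s3, s4, s5, s6, s7}.

{s2, s3, s4, s5, s6, s7}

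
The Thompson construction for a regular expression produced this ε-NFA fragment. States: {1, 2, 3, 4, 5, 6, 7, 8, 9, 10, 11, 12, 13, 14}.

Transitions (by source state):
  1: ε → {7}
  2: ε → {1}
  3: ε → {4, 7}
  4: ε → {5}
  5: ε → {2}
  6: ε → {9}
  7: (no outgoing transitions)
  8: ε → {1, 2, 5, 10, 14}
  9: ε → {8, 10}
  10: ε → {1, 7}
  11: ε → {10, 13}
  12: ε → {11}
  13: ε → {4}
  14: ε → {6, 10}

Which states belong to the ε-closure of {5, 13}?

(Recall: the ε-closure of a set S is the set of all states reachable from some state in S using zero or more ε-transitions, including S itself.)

Start with {5, 13}.
From 5 via ε: add 2.
From 13 via ε: add 4.
From 2 via ε: add 1.
From 1 via ε: add 7.
No new states can be added; the closed set is {1, 2, 4, 5, 7, 13}.

{1, 2, 4, 5, 7, 13}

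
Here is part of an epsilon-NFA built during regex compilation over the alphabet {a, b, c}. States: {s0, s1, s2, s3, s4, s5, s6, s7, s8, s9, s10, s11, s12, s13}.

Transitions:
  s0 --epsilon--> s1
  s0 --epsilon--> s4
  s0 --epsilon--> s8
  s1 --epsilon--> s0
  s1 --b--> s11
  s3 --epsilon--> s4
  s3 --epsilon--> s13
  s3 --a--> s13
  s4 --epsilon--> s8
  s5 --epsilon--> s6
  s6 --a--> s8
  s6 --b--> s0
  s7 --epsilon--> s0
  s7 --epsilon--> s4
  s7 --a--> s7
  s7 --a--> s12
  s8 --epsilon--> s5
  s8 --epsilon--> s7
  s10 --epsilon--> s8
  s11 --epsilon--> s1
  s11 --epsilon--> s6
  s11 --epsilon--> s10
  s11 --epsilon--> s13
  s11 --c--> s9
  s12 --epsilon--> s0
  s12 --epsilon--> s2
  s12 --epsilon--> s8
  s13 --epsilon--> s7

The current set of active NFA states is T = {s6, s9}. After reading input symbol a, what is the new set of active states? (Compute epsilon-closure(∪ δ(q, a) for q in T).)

{s0, s1, s4, s5, s6, s7, s8}

s6 on a → {s8}.
No a-transition from s9.
Union after reading a: {s8}.
Now take the epsilon-closure:
From s8 via epsilon: add s5, s7.
From s5 via epsilon: add s6.
From s7 via epsilon: add s0, s4.
From s0 via epsilon: add s1.
No new states can be added; the closed set is {s0, s1, s4, s5, s6, s7, s8}.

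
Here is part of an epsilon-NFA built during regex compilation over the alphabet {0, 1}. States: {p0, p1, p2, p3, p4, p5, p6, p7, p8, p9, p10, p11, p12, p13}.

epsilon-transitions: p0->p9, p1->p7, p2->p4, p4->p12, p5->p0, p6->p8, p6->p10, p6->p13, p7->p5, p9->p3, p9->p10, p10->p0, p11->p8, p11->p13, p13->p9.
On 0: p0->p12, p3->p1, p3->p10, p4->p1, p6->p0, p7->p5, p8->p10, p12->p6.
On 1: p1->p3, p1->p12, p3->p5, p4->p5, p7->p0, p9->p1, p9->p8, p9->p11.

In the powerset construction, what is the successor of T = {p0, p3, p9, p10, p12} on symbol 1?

{p0, p1, p3, p5, p7, p8, p9, p10, p11, p13}

p3 on 1 → {p5}.
p9 on 1 → {p1, p8, p11}.
No 1-transition from p0, p10, p12.
Union after reading 1: {p1, p5, p8, p11}.
Now take the epsilon-closure:
From p1 via epsilon: add p7.
From p5 via epsilon: add p0.
From p11 via epsilon: add p13.
From p0 via epsilon: add p9.
From p9 via epsilon: add p3, p10.
No new states can be added; the closed set is {p0, p1, p3, p5, p7, p8, p9, p10, p11, p13}.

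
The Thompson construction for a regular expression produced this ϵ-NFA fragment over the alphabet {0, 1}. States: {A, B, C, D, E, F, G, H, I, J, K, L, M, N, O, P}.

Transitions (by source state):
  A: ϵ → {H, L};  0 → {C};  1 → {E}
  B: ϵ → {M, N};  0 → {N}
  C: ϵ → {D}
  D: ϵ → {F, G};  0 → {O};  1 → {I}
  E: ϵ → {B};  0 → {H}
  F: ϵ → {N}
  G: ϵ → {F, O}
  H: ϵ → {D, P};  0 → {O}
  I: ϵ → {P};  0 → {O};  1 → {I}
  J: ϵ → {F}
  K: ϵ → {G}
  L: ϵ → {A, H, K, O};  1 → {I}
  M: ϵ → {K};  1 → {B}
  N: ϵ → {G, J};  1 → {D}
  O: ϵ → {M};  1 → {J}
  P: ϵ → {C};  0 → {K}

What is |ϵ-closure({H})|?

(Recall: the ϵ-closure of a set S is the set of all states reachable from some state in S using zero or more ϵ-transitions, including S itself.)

11

Start with {H}.
From H via ϵ: add D, P.
From D via ϵ: add F, G.
From P via ϵ: add C.
From F via ϵ: add N.
From G via ϵ: add O.
From N via ϵ: add J.
From O via ϵ: add M.
From M via ϵ: add K.
ϵ-closure = {C, D, F, G, H, J, K, M, N, O, P}, which has 11 states.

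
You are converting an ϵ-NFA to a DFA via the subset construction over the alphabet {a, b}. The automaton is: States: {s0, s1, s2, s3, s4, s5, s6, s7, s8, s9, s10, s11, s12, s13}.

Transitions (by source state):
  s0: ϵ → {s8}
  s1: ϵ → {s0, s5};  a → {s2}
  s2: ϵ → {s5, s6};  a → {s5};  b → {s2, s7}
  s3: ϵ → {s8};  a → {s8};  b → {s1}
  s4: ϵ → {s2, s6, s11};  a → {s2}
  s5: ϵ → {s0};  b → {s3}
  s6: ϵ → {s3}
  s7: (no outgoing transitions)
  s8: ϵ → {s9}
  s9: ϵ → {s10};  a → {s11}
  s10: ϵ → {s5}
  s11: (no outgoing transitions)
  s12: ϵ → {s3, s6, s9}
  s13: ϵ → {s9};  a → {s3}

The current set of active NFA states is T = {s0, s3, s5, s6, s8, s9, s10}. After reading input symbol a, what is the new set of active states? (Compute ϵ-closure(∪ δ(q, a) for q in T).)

s3 on a → {s8}.
s9 on a → {s11}.
No a-transition from s0, s5, s6, s8, s10.
Union after reading a: {s8, s11}.
Now take the ϵ-closure:
From s8 via ϵ: add s9.
From s9 via ϵ: add s10.
From s10 via ϵ: add s5.
From s5 via ϵ: add s0.
No new states can be added; the closed set is {s0, s5, s8, s9, s10, s11}.

{s0, s5, s8, s9, s10, s11}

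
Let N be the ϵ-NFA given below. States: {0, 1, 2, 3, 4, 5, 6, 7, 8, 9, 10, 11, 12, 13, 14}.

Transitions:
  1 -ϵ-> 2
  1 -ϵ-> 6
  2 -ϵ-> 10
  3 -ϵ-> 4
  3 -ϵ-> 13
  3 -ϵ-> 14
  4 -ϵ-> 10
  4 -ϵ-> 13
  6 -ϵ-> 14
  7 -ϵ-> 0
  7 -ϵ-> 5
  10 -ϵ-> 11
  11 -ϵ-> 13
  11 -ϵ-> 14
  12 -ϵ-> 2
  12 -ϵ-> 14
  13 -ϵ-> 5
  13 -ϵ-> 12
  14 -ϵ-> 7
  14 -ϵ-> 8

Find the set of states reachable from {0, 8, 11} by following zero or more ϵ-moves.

{0, 2, 5, 7, 8, 10, 11, 12, 13, 14}

Start with {0, 8, 11}.
From 11 via ϵ: add 13, 14.
From 13 via ϵ: add 5, 12.
From 14 via ϵ: add 7.
From 12 via ϵ: add 2.
From 2 via ϵ: add 10.
No new states can be added; the closed set is {0, 2, 5, 7, 8, 10, 11, 12, 13, 14}.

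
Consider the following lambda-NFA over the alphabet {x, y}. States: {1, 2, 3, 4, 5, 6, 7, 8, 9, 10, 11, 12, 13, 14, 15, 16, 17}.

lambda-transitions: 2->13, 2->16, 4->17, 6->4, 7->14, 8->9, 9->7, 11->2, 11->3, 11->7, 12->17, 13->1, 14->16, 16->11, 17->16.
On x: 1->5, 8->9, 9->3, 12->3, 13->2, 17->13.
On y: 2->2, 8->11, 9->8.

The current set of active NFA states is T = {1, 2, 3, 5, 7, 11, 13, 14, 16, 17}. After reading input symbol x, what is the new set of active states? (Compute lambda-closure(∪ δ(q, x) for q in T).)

{1, 2, 3, 5, 7, 11, 13, 14, 16}

1 on x → {5}.
13 on x → {2}.
17 on x → {13}.
No x-transition from 2, 3, 5, 7, 11, 14, 16.
Union after reading x: {2, 5, 13}.
Now take the lambda-closure:
From 2 via lambda: add 16.
From 13 via lambda: add 1.
From 16 via lambda: add 11.
From 11 via lambda: add 3, 7.
From 7 via lambda: add 14.
No new states can be added; the closed set is {1, 2, 3, 5, 7, 11, 13, 14, 16}.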